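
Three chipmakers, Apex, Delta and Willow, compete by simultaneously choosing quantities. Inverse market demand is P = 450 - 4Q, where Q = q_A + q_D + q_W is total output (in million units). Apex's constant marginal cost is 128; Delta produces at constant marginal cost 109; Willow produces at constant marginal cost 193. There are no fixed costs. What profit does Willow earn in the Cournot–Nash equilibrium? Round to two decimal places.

182.25

Apex's profit: π_A = (450 - 4Q)q_A - (128q_A). Setting ∂π_A/∂q_A = 0: 322 - 8q_A - 4(q_D + q_W) = 0.
Delta's profit: π_D = (450 - 4Q)q_D - (109q_D). Setting ∂π_D/∂q_D = 0: 341 - 8q_D - 4(q_A + q_W) = 0.
Willow's first-order condition: 257 - 8q_W - 4(q_A + q_D) = 0.
Adding the 3 conditions: 920 − 8Q − 8Q = 0, i.e. Q = 115/2.
Back-substituting: q_A = (322 − 230)/4 = 23, q_D = (341 − 230)/4 = 111/4, q_W = (257 − 230)/4 = 27/4.
Price P = 450 - 4·(115/2) = 220.
Willow's profit: (220 - 193)·(27/4) = 729/4.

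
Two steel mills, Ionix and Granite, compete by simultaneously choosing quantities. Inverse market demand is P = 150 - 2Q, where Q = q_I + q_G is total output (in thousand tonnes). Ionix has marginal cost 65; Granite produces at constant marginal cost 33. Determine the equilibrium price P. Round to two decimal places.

Ionix's profit: π_I = (150 - 2Q)q_I - (65q_I). Setting ∂π_I/∂q_I = 0: 85 - 4q_I - 2(q_G) = 0.
Granite's profit: π_G = (150 - 2Q)q_G - (33q_G). Setting ∂π_G/∂q_G = 0: 117 - 4q_G - 2(q_I) = 0.
Rearranging gives the reaction functions q_I = (85 - 2q_G)/4 and q_G = (117 - 2q_I)/4.
Solving the pair: q_I = 53/6, q_G = 149/6.
Total output Q = 101/3, so price P = 150 - 2·(101/3) = 248/3.

82.67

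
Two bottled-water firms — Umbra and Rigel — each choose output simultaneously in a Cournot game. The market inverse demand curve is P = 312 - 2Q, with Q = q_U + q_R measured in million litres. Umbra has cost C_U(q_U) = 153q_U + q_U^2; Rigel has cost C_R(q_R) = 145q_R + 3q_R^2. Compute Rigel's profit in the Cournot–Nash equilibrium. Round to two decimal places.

Umbra's profit: π_U = (312 - 2Q)q_U - (153q_U + q_U²). Setting ∂π_U/∂q_U = 0: 159 - 6q_U - 2(q_R) = 0.
Rigel's profit: π_R = (312 - 2Q)q_R - (145q_R + 3q_R²). Setting ∂π_R/∂q_R = 0: 167 - 10q_R - 2(q_U) = 0.
So q_U = (159 - 2q_R)/6 and q_R = (167 - 2q_U)/10.
Solving the pair: q_U = 157/7, q_R = 171/14.
Price P = 312 - 2·(485/14) = 1699/7.
Rigel's profit: (1699/7)·(171/14) - 145·(171/14) - 3(171/14)² = 745.9439.

745.94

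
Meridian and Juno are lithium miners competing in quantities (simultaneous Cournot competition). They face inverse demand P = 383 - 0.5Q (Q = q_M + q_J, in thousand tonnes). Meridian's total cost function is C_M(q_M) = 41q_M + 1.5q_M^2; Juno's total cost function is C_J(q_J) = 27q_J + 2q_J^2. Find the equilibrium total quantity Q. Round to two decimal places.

141.01

Meridian's profit: π_M = (383 - 0.5Q)q_M - (41q_M + (3/2)q_M²). Setting ∂π_M/∂q_M = 0: 342 - 4q_M - (1/2)(q_J) = 0.
Juno's first-order condition: 356 - 5q_J - (1/2)(q_M) = 0.
So q_M = (342 - (1/2)q_J)/4 and q_J = (356 - (1/2)q_M)/5.
Substituting one into the other gives q_M = 77.5696 and q_J = 63.4430.
Total output Q = 77.5696 + 63.4430 = 141.0127.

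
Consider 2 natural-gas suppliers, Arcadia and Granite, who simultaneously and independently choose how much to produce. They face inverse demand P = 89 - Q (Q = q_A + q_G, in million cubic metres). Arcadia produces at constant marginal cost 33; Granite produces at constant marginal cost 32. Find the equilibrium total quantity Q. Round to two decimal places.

Arcadia's profit: π_A = (89 - Q)q_A - (33q_A). Setting ∂π_A/∂q_A = 0: 56 - 2q_A - (q_G) = 0.
Granite's first-order condition: 57 - 2q_G - (q_A) = 0.
Rearranging gives the reaction functions q_A = (56 - q_G)/2 and q_G = (57 - q_A)/2.
Substituting one into the other gives q_A = 55/3 and q_G = 58/3.
Total output Q = 55/3 + 58/3 = 113/3.

37.67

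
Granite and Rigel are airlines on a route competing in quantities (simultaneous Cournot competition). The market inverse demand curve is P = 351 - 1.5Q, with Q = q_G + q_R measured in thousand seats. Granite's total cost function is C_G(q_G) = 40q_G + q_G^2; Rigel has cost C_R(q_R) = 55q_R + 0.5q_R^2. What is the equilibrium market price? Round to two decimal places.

Granite's profit: π_G = (351 - 1.5Q)q_G - (40q_G + q_G²). Setting ∂π_G/∂q_G = 0: 311 - 5q_G - (3/2)(q_R) = 0.
Rigel's first-order condition: 296 - 4q_R - (3/2)(q_G) = 0.
So q_G = (311 - (3/2)q_R)/5 and q_R = (296 - (3/2)q_G)/4.
Solving the pair: q_G = 45.0704, q_R = 57.0986.
Total output Q = 102.1690, so price P = 351 - (3/2)·102.1690 = 197.7465.

197.75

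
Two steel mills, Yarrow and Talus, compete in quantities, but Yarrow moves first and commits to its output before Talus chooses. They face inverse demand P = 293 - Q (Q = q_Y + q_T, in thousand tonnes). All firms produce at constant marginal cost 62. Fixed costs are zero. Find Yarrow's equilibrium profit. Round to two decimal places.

6670.13

The follower Talus best-responds to any q_Y: π_T = (293 - Q)q_T - 62q_T.
∂π_T/∂q_T = 231 - q_Y - 2q_T = 0 gives the reaction function q_T = (231 - q_Y)/2.
Yarrow substitutes q_T(q_Y) into its own profit: π_Y = q_Y(293 - q_Y - (231 - q_Y)/2) - 62q_Y = (355/2 - (1/2)q_Y)q_Y - 62q_Y.
Maximising: ∂π_Y/∂q_Y = 231/2 - q_Y = 0, giving q_Y = 231/2.
Then q_T = (231 - 231/2)/2 = 231/4.
Price P = 293 - 693/4 = 479/4.
Yarrow's profit: (479/4 - 62)·(231/2) = 6670.1250.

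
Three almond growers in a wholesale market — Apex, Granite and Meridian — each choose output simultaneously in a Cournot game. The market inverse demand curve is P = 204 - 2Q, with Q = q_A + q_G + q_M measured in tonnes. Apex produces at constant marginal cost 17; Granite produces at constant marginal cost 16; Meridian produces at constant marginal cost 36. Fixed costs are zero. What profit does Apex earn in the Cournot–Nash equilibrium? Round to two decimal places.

Apex's profit: π_A = (204 - 2Q)q_A - (17q_A). Setting ∂π_A/∂q_A = 0: 187 - 4q_A - 2(q_G + q_M) = 0.
Granite's profit: π_G = (204 - 2Q)q_G - (16q_G). Setting ∂π_G/∂q_G = 0: 188 - 4q_G - 2(q_A + q_M) = 0.
Meridian's first-order condition: 168 - 4q_M - 2(q_A + q_G) = 0.
Summing all 3 equations gives 543 − 8Q = 0, hence Q = 543/8.
Back-substituting: q_A = (187 − 543/4)/2 = 205/8, q_G = (188 − 543/4)/2 = 209/8, q_M = (168 − 543/4)/2 = 129/8.
Price P = 204 - 2·(543/8) = 273/4.
Apex's profit: (273/4 - 17)·(205/8) = 1313.2813.

1313.28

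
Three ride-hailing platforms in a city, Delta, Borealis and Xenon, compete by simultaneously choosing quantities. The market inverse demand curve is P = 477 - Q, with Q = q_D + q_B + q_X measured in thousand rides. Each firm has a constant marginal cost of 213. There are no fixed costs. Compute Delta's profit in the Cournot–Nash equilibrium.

Each firm earns π_i = (477 - Q)q_i - 213q_i.
First-order condition (treating rivals' output as given): 264 - 2q_i - Σ_{j≠i} q_j = 0.
By symmetry each firm produces the same amount; substituting Σ_{j≠i} q_j = 2q_i yields q_i = 264/4 = 66.
Price P = 477 - 198 = 279.
Delta's profit: (279 - 213)·66 = 4356.

4356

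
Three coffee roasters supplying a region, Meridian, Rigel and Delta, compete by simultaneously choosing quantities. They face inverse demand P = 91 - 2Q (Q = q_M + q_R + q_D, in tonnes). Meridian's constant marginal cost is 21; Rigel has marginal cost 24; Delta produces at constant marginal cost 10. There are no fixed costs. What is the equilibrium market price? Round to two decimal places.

36.50

Meridian's profit: π_M = (91 - 2Q)q_M - (21q_M). Setting ∂π_M/∂q_M = 0: 70 - 4q_M - 2(q_R + q_D) = 0.
Rigel's profit: π_R = (91 - 2Q)q_R - (24q_R). Setting ∂π_R/∂q_R = 0: 67 - 4q_R - 2(q_M + q_D) = 0.
Delta's first-order condition: 81 - 4q_D - 2(q_M + q_R) = 0.
Adding the 3 first-order conditions: 218 − 8Q = 0, so Q = 109/4.
Back-substituting: q_M = (70 − 109/2)/2 = 31/4, q_R = (67 − 109/2)/2 = 25/4, q_D = (81 − 109/2)/2 = 53/4.
Total output Q = 109/4, so price P = 91 - 2·(109/4) = 73/2.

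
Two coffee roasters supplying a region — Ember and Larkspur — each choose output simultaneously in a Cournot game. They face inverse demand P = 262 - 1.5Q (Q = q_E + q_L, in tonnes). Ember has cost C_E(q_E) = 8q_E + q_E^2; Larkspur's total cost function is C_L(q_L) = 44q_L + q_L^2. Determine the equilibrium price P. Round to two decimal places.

153.08

Ember's profit: π_E = (262 - 1.5Q)q_E - (8q_E + q_E²). Setting ∂π_E/∂q_E = 0: 254 - 5q_E - (3/2)(q_L) = 0.
Larkspur's first-order condition: 218 - 5q_L - (3/2)(q_E) = 0.
Rearranging gives the reaction functions q_E = (254 - (3/2)q_L)/5 and q_L = (218 - (3/2)q_E)/5.
Solving the pair: q_E = 41.4505, q_L = 31.1648.
Total output Q = 944/13, so price P = 262 - (3/2)·(944/13) = 1990/13.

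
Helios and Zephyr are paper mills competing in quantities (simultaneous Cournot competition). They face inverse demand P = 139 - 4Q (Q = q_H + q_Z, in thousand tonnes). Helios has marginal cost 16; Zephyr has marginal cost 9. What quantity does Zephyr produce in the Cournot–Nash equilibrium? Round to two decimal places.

11.42

Helios's profit: π_H = (139 - 4Q)q_H - (16q_H). Setting ∂π_H/∂q_H = 0: 123 - 8q_H - 4(q_Z) = 0.
Zephyr's first-order condition: 130 - 8q_Z - 4(q_H) = 0.
So q_H = (123 - 4q_Z)/8 and q_Z = (130 - 4q_H)/8.
Solving the pair: q_H = 29/3, q_Z = 137/12.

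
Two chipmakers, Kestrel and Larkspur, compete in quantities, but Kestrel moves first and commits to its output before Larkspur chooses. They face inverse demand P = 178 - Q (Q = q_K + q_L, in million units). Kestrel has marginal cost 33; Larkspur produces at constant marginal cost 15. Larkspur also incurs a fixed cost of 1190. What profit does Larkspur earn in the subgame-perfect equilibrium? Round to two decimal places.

1285.06

Solve by backward induction. Given q_K, the follower Larkspur maximises π_L = (178 - q_K - q_L)q_L - 15q_L.
∂π_L/∂q_L = 163 - q_K - 2q_L = 0 gives the reaction function q_L = (163 - q_K)/2.
The leader anticipates this reaction. Substituting into P = 178 - Q gives P = 193/2 - (1/2)q_K, so π_K = (193/2 - (1/2)q_K)q_K - 33q_K.
Leader FOC: 127/2 - q_K = 0, so q_K = 127/2.
Then q_L = (163 - 127/2)/2 = 199/4.
Price P = 178 - 453/4 = 259/4.
Larkspur's profit: (259/4 - 15)·(199/4) - 1190 = 1285.0625.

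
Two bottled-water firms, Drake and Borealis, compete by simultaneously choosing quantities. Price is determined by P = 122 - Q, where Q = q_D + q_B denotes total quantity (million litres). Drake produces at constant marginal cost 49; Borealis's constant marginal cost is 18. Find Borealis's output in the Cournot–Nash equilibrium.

Drake's profit: π_D = (122 - Q)q_D - (49q_D). Setting ∂π_D/∂q_D = 0: 73 - 2q_D - (q_B) = 0.
Borealis's profit: π_B = (122 - Q)q_B - (18q_B). Setting ∂π_B/∂q_B = 0: 104 - 2q_B - (q_D) = 0.
Rearranging gives the reaction functions q_D = (73 - q_B)/2 and q_B = (104 - q_D)/2.
Substituting one into the other gives q_D = 14 and q_B = 45.

45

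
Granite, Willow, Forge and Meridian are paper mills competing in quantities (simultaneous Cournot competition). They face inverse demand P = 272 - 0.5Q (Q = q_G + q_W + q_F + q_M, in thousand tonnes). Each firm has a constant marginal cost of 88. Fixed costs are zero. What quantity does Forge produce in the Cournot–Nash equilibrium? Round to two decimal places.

Each firm earns π_i = (272 - 0.5Q)q_i - 88q_i.
First-order condition (treating rivals' output as given): 184 - q_i - (1/2)·Σ_{j≠i} q_j = 0.
By symmetry each firm produces the same amount; substituting Σ_{j≠i} q_j = 3q_i yields q_i = 184/(5/2) = 368/5.

73.60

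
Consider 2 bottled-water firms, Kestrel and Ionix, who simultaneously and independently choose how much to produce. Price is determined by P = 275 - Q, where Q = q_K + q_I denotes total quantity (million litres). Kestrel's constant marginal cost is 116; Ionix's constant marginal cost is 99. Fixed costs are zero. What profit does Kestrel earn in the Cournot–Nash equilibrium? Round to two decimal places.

Kestrel's profit: π_K = (275 - Q)q_K - (116q_K). Setting ∂π_K/∂q_K = 0: 159 - 2q_K - (q_I) = 0.
Ionix's profit: π_I = (275 - Q)q_I - (99q_I). Setting ∂π_I/∂q_I = 0: 176 - 2q_I - (q_K) = 0.
Rearranging gives the reaction functions q_K = (159 - q_I)/2 and q_I = (176 - q_K)/2.
Substituting one into the other gives q_K = 142/3 and q_I = 193/3.
Price P = 275 - 335/3 = 490/3.
Kestrel's profit: (490/3 - 116)·(142/3) = 2240.4444.

2240.44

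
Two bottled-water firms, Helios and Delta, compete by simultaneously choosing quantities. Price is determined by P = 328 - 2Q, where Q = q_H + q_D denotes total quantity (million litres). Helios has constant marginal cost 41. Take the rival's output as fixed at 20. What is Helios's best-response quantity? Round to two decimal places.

With the rival's output fixed at 20, Helios's profit is π_H = (328 - 2·20 - 2q_H)q_H - (41q_H) = (288 - 2q_H)q_H - (41q_H).
∂π_H/∂q_H = 247 - 4q_H = 0, so q_H = 247/4.

61.75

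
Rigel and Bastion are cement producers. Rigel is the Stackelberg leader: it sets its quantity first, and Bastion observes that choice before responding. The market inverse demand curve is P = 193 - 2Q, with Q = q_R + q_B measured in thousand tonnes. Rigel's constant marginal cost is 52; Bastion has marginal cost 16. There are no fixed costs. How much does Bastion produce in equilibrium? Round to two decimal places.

31.13

Solve by backward induction. Given q_R, the follower Bastion maximises π_B = (193 - 2q_R - 2q_B)q_B - 16q_B.
Setting the follower's marginal profit to zero, 177 - 2q_R - 4q_B = 0, i.e. q_B = (177 - 2q_R)/4.
Rigel substitutes q_B(q_R) into its own profit: π_R = q_R(193 - 2q_R - (177 - 2q_R)/2) - 52q_R = (209/2 - q_R)q_R - 52q_R.
Leader FOC: 105/2 - 2q_R = 0, so q_R = 105/4.
Then q_B = (177 - 2·(105/4))/4 = 249/8.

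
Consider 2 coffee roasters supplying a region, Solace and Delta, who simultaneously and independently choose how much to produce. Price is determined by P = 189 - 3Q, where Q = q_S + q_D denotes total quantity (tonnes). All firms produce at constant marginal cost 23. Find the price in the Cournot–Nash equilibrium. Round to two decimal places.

78.33

Each firm earns π_i = (189 - 3Q)q_i - 23q_i.
First-order condition (treating rivals' output as given): 166 - 6q_i - 3q_j = 0.
By symmetry each firm produces the same amount; substituting q_j = q_i yields q_i = 166/9.
Total output Q = 332/9, so price P = 189 - 3·(332/9) = 235/3.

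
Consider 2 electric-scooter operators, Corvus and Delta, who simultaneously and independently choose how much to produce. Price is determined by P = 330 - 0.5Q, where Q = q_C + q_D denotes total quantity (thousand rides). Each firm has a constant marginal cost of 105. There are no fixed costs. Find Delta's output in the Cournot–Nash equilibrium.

150

A representative firm's profit is π_i = q_i(330 - 0.5Q) - 105q_i.
Setting ∂π_i/∂q_i = 0 with rivals' quantities fixed: 225 - q_i - (1/2)q_j = 0.
With identical firms every q_j equals q_i, so q_j = q_i and 225 = (3/2)q_i, giving q_i = 150.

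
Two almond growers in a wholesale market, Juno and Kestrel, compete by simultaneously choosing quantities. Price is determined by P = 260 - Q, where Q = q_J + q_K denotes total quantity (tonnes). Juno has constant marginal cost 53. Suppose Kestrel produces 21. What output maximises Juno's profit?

93

With the rival's output fixed at 21, Juno's profit is π_J = (260 - 21 - q_J)q_J - (53q_J) = (239 - q_J)q_J - (53q_J).
∂π_J/∂q_J = 186 - 2q_J = 0, so q_J = 93.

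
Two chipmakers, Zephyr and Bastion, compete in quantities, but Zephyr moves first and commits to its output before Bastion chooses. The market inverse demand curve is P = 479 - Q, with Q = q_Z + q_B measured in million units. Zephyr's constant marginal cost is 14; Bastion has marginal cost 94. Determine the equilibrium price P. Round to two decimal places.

150.25

Solve by backward induction. Given q_Z, the follower Bastion maximises π_B = (479 - q_Z - q_B)q_B - 94q_B.
∂π_B/∂q_B = 385 - q_Z - 2q_B = 0 gives the reaction function q_B = (385 - q_Z)/2.
The leader anticipates this reaction. Substituting into P = 479 - Q gives P = 573/2 - (1/2)q_Z, so π_Z = (573/2 - (1/2)q_Z)q_Z - 14q_Z.
Leader FOC: 545/2 - q_Z = 0, so q_Z = 545/2.
Then q_B = (385 - 545/2)/2 = 225/4.
Total output Q = 1315/4, so price P = 479 - 1315/4 = 601/4.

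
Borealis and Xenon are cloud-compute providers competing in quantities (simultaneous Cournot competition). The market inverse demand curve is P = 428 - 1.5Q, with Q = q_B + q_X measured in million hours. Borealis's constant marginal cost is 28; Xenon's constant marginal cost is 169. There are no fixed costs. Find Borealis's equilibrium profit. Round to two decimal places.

21680.07

Borealis's profit: π_B = (428 - 1.5Q)q_B - (28q_B). Setting ∂π_B/∂q_B = 0: 400 - 3q_B - (3/2)(q_X) = 0.
Xenon's first-order condition: 259 - 3q_X - (3/2)(q_B) = 0.
So q_B = (400 - (3/2)q_X)/3 and q_X = (259 - (3/2)q_B)/3.
Substituting one into the other gives q_B = 1082/9 and q_X = 236/9.
Price P = 428 - (3/2)·(1318/9) = 625/3.
Borealis's profit: (625/3 - 28)·(1082/9) = 21680.0741.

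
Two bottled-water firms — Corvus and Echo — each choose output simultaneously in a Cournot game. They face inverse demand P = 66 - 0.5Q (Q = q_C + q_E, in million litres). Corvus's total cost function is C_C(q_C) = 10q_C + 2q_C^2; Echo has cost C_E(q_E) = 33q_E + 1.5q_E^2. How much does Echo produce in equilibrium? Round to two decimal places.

6.94

Corvus's profit: π_C = (66 - 0.5Q)q_C - (10q_C + 2q_C²). Setting ∂π_C/∂q_C = 0: 56 - 5q_C - (1/2)(q_E) = 0.
Echo's profit: π_E = (66 - 0.5Q)q_E - (33q_E + (3/2)q_E²). Setting ∂π_E/∂q_E = 0: 33 - 4q_E - (1/2)(q_C) = 0.
So q_C = (56 - (1/2)q_E)/5 and q_E = (33 - (1/2)q_C)/4.
Solving the pair: q_C = 830/79, q_E = 548/79.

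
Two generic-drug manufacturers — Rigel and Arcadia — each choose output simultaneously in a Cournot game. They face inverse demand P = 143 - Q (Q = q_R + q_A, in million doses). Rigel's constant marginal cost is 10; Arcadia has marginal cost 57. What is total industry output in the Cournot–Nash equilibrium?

Rigel's profit: π_R = (143 - Q)q_R - (10q_R). Setting ∂π_R/∂q_R = 0: 133 - 2q_R - (q_A) = 0.
Arcadia's first-order condition: 86 - 2q_A - (q_R) = 0.
So q_R = (133 - q_A)/2 and q_A = (86 - q_R)/2.
Solving the pair: q_R = 60, q_A = 13.
Total output Q = 60 + 13 = 73.

73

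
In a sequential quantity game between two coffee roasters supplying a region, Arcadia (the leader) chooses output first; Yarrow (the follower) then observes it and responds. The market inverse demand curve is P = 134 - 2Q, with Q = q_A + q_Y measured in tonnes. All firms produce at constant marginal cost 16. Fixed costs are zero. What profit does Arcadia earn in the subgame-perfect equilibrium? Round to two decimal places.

870.25

Solve by backward induction. Given q_A, the follower Yarrow maximises π_Y = (134 - 2q_A - 2q_Y)q_Y - 16q_Y.
Follower FOC: 118 - 2q_A - 4q_Y = 0, so q_Y(q_A) = (118 - 2q_A)/4.
The leader anticipates this reaction. Substituting into P = 134 - 2Q gives P = 75 - q_A, so π_A = (75 - q_A)q_A - 16q_A.
Leader FOC: 59 - 2q_A = 0, so q_A = 59/2.
Then q_Y = (118 - 2·(59/2))/4 = 59/4.
Price P = 134 - 2·(177/4) = 91/2.
Arcadia's profit: (91/2 - 16)·(59/2) = 870.2500.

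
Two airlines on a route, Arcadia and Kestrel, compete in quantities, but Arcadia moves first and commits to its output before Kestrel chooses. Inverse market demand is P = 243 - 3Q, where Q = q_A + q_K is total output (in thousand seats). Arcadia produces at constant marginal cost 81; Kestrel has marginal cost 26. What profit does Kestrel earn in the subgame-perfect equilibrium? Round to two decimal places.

The follower Kestrel best-responds to any q_A: π_K = (243 - 3Q)q_K - 26q_K.
Setting the follower's marginal profit to zero, 217 - 3q_A - 6q_K = 0, i.e. q_K = (217 - 3q_A)/6.
Arcadia substitutes q_K(q_A) into its own profit: π_A = q_A(243 - 3q_A - (217 - 3q_A)/2) - 81q_A = (269/2 - (3/2)q_A)q_A - 81q_A.
The leader's first-order condition 107/2 - 3q_A = 0 yields q_A = 107/6.
Then q_K = (217 - 3·(107/6))/6 = 109/4.
Price P = 243 - 3·(541/12) = 431/4.
Kestrel's profit: (431/4 - 26)·(109/4) = 2227.6875.

2227.69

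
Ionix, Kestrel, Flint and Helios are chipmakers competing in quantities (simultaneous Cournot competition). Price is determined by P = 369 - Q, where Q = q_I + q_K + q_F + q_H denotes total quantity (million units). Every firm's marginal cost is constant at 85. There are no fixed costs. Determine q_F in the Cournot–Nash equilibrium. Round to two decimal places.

Each firm earns π_i = (369 - Q)q_i - 85q_i.
Setting ∂π_i/∂q_i = 0 with rivals' quantities fixed: 284 - 2q_i - Σ_{j≠i} q_j = 0.
With identical firms every q_j equals q_i, so Σ_{j≠i} q_j = 3q_i and 284 = 5q_i, giving q_i = 284/5.

56.80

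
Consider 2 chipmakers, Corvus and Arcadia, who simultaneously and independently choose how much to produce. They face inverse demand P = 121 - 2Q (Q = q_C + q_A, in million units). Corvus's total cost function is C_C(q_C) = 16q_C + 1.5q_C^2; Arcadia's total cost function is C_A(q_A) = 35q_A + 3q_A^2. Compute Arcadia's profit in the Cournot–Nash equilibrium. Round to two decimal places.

Corvus's profit: π_C = (121 - 2Q)q_C - (16q_C + (3/2)q_C²). Setting ∂π_C/∂q_C = 0: 105 - 7q_C - 2(q_A) = 0.
Arcadia's profit: π_A = (121 - 2Q)q_A - (35q_A + 3q_A²). Setting ∂π_A/∂q_A = 0: 86 - 10q_A - 2(q_C) = 0.
Rearranging gives the reaction functions q_C = (105 - 2q_A)/7 and q_A = (86 - 2q_C)/10.
Substituting one into the other gives q_C = 439/33 and q_A = 196/33.
Price P = 121 - 2·(635/33) = 82.5152.
Arcadia's profit: 82.5152·(196/33) - 35·(196/33) - 3(196/33)² = 176.3820.

176.38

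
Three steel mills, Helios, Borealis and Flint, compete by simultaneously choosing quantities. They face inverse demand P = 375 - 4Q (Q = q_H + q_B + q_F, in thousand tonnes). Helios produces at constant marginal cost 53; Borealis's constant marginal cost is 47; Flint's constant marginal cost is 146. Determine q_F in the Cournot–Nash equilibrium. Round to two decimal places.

2.31

Helios's profit: π_H = (375 - 4Q)q_H - (53q_H). Setting ∂π_H/∂q_H = 0: 322 - 8q_H - 4(q_B + q_F) = 0.
Borealis's first-order condition: 328 - 8q_B - 4(q_H + q_F) = 0.
Flint's first-order condition: 229 - 8q_F - 4(q_H + q_B) = 0.
Summing all 3 equations gives 879 − 16Q = 0, hence Q = 879/16.
Back-substituting: q_H = (322 − 879/4)/4 = 409/16, q_B = (328 − 879/4)/4 = 433/16, q_F = (229 − 879/4)/4 = 37/16.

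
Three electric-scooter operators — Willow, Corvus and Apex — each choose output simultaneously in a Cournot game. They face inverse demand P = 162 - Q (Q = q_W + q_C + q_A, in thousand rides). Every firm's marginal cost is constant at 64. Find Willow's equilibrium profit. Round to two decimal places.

600.25

Each firm earns π_i = (162 - Q)q_i - 64q_i.
First-order condition (treating rivals' output as given): 98 - 2q_i - Σ_{j≠i} q_j = 0.
By symmetry each firm produces the same amount; substituting Σ_{j≠i} q_j = 2q_i yields q_i = 98/4 = 49/2.
Price P = 162 - 147/2 = 177/2.
Willow's profit: (177/2 - 64)·(49/2) = 600.2500.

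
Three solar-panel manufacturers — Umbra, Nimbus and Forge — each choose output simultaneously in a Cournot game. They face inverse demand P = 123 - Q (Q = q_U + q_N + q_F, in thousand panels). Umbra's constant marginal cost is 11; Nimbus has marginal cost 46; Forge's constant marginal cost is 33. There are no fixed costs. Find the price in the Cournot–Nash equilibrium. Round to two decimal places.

53.25

Umbra's profit: π_U = (123 - Q)q_U - (11q_U). Setting ∂π_U/∂q_U = 0: 112 - 2q_U - (q_N + q_F) = 0.
Nimbus's first-order condition: 77 - 2q_N - (q_U + q_F) = 0.
Forge's profit: π_F = (123 - Q)q_F - (33q_F). Setting ∂π_F/∂q_F = 0: 90 - 2q_F - (q_U + q_N) = 0.
Adding the 3 conditions: 279 − 2Q − 2Q = 0, i.e. Q = 279/4.
Back-substituting: q_U = (112 − 279/4) = 169/4, q_N = (77 − 279/4) = 29/4, q_F = (90 − 279/4) = 81/4.
Total output Q = 279/4, so price P = 123 - 279/4 = 213/4.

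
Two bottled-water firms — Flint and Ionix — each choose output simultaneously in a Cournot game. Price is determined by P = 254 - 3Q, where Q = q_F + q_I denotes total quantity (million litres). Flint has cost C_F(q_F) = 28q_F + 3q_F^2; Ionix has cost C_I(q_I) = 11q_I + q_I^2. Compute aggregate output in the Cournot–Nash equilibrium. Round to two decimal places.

Flint's profit: π_F = (254 - 3Q)q_F - (28q_F + 3q_F²). Setting ∂π_F/∂q_F = 0: 226 - 12q_F - 3(q_I) = 0.
Ionix's profit: π_I = (254 - 3Q)q_I - (11q_I + q_I²). Setting ∂π_I/∂q_I = 0: 243 - 8q_I - 3(q_F) = 0.
So q_F = (226 - 3q_I)/12 and q_I = (243 - 3q_F)/8.
Substituting one into the other gives q_F = 1079/87 and q_I = 746/29.
Total output Q = 1079/87 + 746/29 = 38.1264.

38.13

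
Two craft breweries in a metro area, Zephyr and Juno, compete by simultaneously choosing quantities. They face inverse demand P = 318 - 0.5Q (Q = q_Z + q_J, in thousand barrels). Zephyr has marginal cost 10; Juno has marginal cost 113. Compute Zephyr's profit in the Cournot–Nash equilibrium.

37538

Zephyr's profit: π_Z = (318 - 0.5Q)q_Z - (10q_Z). Setting ∂π_Z/∂q_Z = 0: 308 - q_Z - (1/2)(q_J) = 0.
Juno's first-order condition: 205 - q_J - (1/2)(q_Z) = 0.
Best responses: q_Z = (308 - (1/2)q_J), q_J = (205 - (1/2)q_Z).
Solving the pair: q_Z = 274, q_J = 68.
Price P = 318 - (1/2)·342 = 147.
Zephyr's profit: (147 - 10)·274 = 37538.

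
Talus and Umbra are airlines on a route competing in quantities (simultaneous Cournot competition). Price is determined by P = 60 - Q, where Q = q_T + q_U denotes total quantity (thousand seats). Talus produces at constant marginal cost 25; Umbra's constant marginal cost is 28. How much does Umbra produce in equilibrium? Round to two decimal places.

Talus's profit: π_T = (60 - Q)q_T - (25q_T). Setting ∂π_T/∂q_T = 0: 35 - 2q_T - (q_U) = 0.
Umbra's profit: π_U = (60 - Q)q_U - (28q_U). Setting ∂π_U/∂q_U = 0: 32 - 2q_U - (q_T) = 0.
So q_T = (35 - q_U)/2 and q_U = (32 - q_T)/2.
Solving the pair: q_T = 38/3, q_U = 29/3.

9.67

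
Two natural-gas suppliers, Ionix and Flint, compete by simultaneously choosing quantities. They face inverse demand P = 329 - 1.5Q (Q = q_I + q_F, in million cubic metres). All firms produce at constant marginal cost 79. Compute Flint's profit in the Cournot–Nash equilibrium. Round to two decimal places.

Each firm earns π_i = (329 - 1.5Q)q_i - 79q_i.
Setting ∂π_i/∂q_i = 0 with rivals' quantities fixed: 250 - 3q_i - (3/2)q_j = 0.
With identical firms every q_j equals q_i, so q_j = q_i and 250 = (9/2)q_i, giving q_i = 500/9.
Price P = 329 - (3/2)·(1000/9) = 487/3.
Flint's profit: (487/3 - 79)·(500/9) = 4629.6296.

4629.63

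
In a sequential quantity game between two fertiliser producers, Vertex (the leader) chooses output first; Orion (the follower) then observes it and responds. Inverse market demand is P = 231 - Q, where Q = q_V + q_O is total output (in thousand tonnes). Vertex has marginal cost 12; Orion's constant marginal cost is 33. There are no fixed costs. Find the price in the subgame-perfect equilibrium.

Solve by backward induction. Given q_V, the follower Orion maximises π_O = (231 - q_V - q_O)q_O - 33q_O.
Setting the follower's marginal profit to zero, 198 - q_V - 2q_O = 0, i.e. q_O = (198 - q_V)/2.
The leader anticipates this reaction. Substituting into P = 231 - Q gives P = 132 - (1/2)q_V, so π_V = (132 - (1/2)q_V)q_V - 12q_V.
Leader FOC: 120 - q_V = 0, so q_V = 120.
Then q_O = (198 - 120)/2 = 39.
Total output Q = 159, so price P = 231 - 159 = 72.

72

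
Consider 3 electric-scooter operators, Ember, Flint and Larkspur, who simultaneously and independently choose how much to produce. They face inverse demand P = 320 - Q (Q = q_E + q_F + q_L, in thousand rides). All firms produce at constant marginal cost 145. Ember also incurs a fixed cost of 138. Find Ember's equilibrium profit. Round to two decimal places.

1776.06

Each firm earns π_i = (320 - Q)q_i - 145q_i.
First-order condition (treating rivals' output as given): 175 - 2q_i - Σ_{j≠i} q_j = 0.
By symmetry each firm produces the same amount; substituting Σ_{j≠i} q_j = 2q_i yields q_i = 175/4.
Price P = 320 - 525/4 = 755/4.
Ember's profit: (755/4 - 145)·(175/4) - 138 = 1776.0625.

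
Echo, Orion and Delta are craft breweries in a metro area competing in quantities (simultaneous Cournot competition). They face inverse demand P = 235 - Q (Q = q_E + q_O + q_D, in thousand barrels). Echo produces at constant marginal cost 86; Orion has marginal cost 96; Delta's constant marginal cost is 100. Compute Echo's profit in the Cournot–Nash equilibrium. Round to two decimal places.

Echo's profit: π_E = (235 - Q)q_E - (86q_E). Setting ∂π_E/∂q_E = 0: 149 - 2q_E - (q_O + q_D) = 0.
Orion's first-order condition: 139 - 2q_O - (q_E + q_D) = 0.
Delta's first-order condition: 135 - 2q_D - (q_E + q_O) = 0.
Adding the 3 conditions: 423 − 2Q − 2Q = 0, i.e. Q = 423/4.
Back-substituting: q_E = (149 − 423/4) = 173/4, q_O = (139 − 423/4) = 133/4, q_D = (135 − 423/4) = 117/4.
Price P = 235 - 423/4 = 517/4.
Echo's profit: (517/4 - 86)·(173/4) = 1870.5625.

1870.56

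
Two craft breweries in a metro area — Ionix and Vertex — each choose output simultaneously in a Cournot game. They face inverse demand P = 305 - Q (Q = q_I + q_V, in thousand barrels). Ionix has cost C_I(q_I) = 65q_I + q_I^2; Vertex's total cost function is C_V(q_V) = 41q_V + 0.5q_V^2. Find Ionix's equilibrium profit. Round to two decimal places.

3436.96

Ionix's profit: π_I = (305 - Q)q_I - (65q_I + q_I²). Setting ∂π_I/∂q_I = 0: 240 - 4q_I - (q_V) = 0.
Vertex's profit: π_V = (305 - Q)q_V - (41q_V + (1/2)q_V²). Setting ∂π_V/∂q_V = 0: 264 - 3q_V - (q_I) = 0.
Best responses: q_I = (240 - q_V)/4, q_V = (264 - q_I)/3.
Substituting one into the other gives q_I = 456/11 and q_V = 816/11.
Price P = 305 - 1272/11 = 189.3636.
Ionix's profit: 189.3636·(456/11) - 65·(456/11) - (456/11)² = 3436.9587.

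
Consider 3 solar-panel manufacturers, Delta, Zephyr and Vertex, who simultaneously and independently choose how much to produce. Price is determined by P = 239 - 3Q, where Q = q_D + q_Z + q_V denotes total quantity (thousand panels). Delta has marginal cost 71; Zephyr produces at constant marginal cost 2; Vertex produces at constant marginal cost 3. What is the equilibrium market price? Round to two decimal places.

78.75

Delta's profit: π_D = (239 - 3Q)q_D - (71q_D). Setting ∂π_D/∂q_D = 0: 168 - 6q_D - 3(q_Z + q_V) = 0.
Zephyr's profit: π_Z = (239 - 3Q)q_Z - (2q_Z). Setting ∂π_Z/∂q_Z = 0: 237 - 6q_Z - 3(q_D + q_V) = 0.
Vertex's first-order condition: 236 - 6q_V - 3(q_D + q_Z) = 0.
Summing all 3 equations gives 641 − 12Q = 0, hence Q = 641/12.
Back-substituting: q_D = (168 − 641/4)/3 = 31/12, q_Z = (237 − 641/4)/3 = 307/12, q_V = (236 − 641/4)/3 = 101/4.
Total output Q = 641/12, so price P = 239 - 3·(641/12) = 315/4.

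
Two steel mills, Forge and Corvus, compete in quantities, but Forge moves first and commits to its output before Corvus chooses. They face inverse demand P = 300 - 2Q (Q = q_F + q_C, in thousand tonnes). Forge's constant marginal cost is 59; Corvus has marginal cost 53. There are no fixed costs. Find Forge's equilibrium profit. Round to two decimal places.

The follower Corvus best-responds to any q_F: π_C = (300 - 2Q)q_C - 53q_C.
∂π_C/∂q_C = 247 - 2q_F - 4q_C = 0 gives the reaction function q_C = (247 - 2q_F)/4.
The leader anticipates this reaction. Substituting into P = 300 - 2Q gives P = 353/2 - q_F, so π_F = (353/2 - q_F)q_F - 59q_F.
Maximising: ∂π_F/∂q_F = 235/2 - 2q_F = 0, giving q_F = 235/4.
Then q_C = (247 - 2·(235/4))/4 = 259/8.
Price P = 300 - 2·(729/8) = 471/4.
Forge's profit: (471/4 - 59)·(235/4) = 3451.5625.

3451.56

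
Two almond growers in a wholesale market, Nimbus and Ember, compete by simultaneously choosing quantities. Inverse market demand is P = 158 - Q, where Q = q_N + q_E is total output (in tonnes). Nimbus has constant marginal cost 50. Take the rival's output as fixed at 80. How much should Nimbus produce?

With the rival's output fixed at 80, Nimbus's profit is π_N = (158 - 80 - q_N)q_N - (50q_N) = (78 - q_N)q_N - (50q_N).
∂π_N/∂q_N = 28 - 2q_N = 0, so q_N = 14.

14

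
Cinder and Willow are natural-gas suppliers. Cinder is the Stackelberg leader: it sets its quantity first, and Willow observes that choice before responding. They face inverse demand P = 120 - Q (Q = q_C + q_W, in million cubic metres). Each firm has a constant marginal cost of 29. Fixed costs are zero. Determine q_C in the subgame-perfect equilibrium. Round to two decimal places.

45.50

Solve by backward induction. Given q_C, the follower Willow maximises π_W = (120 - q_C - q_W)q_W - 29q_W.
∂π_W/∂q_W = 91 - q_C - 2q_W = 0 gives the reaction function q_W = (91 - q_C)/2.
Cinder substitutes q_W(q_C) into its own profit: π_C = q_C(120 - q_C - (91 - q_C)/2) - 29q_C = (149/2 - (1/2)q_C)q_C - 29q_C.
Maximising: ∂π_C/∂q_C = 91/2 - q_C = 0, giving q_C = 91/2.
Then q_W = (91 - 91/2)/2 = 91/4.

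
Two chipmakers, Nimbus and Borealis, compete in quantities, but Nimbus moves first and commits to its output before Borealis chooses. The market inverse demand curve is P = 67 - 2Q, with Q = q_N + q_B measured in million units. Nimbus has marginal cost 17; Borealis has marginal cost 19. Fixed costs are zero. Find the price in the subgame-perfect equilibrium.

The follower Borealis best-responds to any q_N: π_B = (67 - 2Q)q_B - 19q_B.
∂π_B/∂q_B = 48 - 2q_N - 4q_B = 0 gives the reaction function q_B = (48 - 2q_N)/4.
Nimbus substitutes q_B(q_N) into its own profit: π_N = q_N(67 - 2q_N - (48 - 2q_N)/2) - 17q_N = (43 - q_N)q_N - 17q_N.
Leader FOC: 26 - 2q_N = 0, so q_N = 13.
Then q_B = (48 - 2·13)/4 = 11/2.
Total output Q = 37/2, so price P = 67 - 2·(37/2) = 30.

30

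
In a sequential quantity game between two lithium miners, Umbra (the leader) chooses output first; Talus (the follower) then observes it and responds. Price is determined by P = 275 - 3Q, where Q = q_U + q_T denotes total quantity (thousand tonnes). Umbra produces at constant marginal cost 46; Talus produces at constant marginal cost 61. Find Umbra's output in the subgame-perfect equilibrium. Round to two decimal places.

40.67

The follower Talus best-responds to any q_U: π_T = (275 - 3Q)q_T - 61q_T.
Setting the follower's marginal profit to zero, 214 - 3q_U - 6q_T = 0, i.e. q_T = (214 - 3q_U)/6.
The leader anticipates this reaction. Substituting into P = 275 - 3Q gives P = 168 - (3/2)q_U, so π_U = (168 - (3/2)q_U)q_U - 46q_U.
Leader FOC: 122 - 3q_U = 0, so q_U = 122/3.
Then q_T = (214 - 3·(122/3))/6 = 46/3.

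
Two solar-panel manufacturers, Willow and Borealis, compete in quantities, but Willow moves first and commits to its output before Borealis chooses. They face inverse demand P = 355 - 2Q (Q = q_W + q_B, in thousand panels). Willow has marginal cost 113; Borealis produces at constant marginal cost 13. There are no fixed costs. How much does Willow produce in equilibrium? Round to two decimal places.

Solve by backward induction. Given q_W, the follower Borealis maximises π_B = (355 - 2q_W - 2q_B)q_B - 13q_B.
Follower FOC: 342 - 2q_W - 4q_B = 0, so q_B(q_W) = (342 - 2q_W)/4.
Willow substitutes q_B(q_W) into its own profit: π_W = q_W(355 - 2q_W - (342 - 2q_W)/2) - 113q_W = (184 - q_W)q_W - 113q_W.
Maximising: ∂π_W/∂q_W = 71 - 2q_W = 0, giving q_W = 71/2.
Then q_B = (342 - 2·(71/2))/4 = 271/4.

35.50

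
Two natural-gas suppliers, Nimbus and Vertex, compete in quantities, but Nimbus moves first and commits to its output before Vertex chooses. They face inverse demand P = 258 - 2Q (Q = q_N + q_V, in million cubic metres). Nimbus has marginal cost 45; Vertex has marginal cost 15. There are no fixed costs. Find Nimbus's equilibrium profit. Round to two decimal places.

2093.06

Solve by backward induction. Given q_N, the follower Vertex maximises π_V = (258 - 2q_N - 2q_V)q_V - 15q_V.
Setting the follower's marginal profit to zero, 243 - 2q_N - 4q_V = 0, i.e. q_V = (243 - 2q_N)/4.
The leader anticipates this reaction. Substituting into P = 258 - 2Q gives P = 273/2 - q_N, so π_N = (273/2 - q_N)q_N - 45q_N.
Leader FOC: 183/2 - 2q_N = 0, so q_N = 183/4.
Then q_V = (243 - 2·(183/4))/4 = 303/8.
Price P = 258 - 2·(669/8) = 363/4.
Nimbus's profit: (363/4 - 45)·(183/4) = 2093.0625.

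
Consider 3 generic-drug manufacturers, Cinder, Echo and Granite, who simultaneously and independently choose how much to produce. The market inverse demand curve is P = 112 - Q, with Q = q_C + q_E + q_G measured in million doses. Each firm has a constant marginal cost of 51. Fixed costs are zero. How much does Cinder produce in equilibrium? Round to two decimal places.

15.25

Each firm earns π_i = (112 - Q)q_i - 51q_i.
Setting ∂π_i/∂q_i = 0 with rivals' quantities fixed: 61 - 2q_i - Σ_{j≠i} q_j = 0.
With identical firms every q_j equals q_i, so Σ_{j≠i} q_j = 2q_i and 61 = 4q_i, giving q_i = 61/4.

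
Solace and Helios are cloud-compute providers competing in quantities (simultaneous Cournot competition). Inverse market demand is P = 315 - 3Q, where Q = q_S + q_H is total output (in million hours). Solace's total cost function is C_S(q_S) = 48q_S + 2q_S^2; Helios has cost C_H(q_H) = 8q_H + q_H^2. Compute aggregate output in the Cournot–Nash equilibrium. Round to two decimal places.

49.07

Solace's profit: π_S = (315 - 3Q)q_S - (48q_S + 2q_S²). Setting ∂π_S/∂q_S = 0: 267 - 10q_S - 3(q_H) = 0.
Helios's profit: π_H = (315 - 3Q)q_H - (8q_H + q_H²). Setting ∂π_H/∂q_H = 0: 307 - 8q_H - 3(q_S) = 0.
Rearranging gives the reaction functions q_S = (267 - 3q_H)/10 and q_H = (307 - 3q_S)/8.
Substituting one into the other gives q_S = 1215/71 and q_H = 31.9577.
Total output Q = 1215/71 + 31.9577 = 49.0704.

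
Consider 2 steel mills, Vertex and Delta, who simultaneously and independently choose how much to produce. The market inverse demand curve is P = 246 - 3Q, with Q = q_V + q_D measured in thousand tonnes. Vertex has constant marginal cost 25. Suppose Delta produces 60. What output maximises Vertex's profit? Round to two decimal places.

6.83

With the rival's output fixed at 60, Vertex's profit is π_V = (246 - 3·60 - 3q_V)q_V - (25q_V) = (66 - 3q_V)q_V - (25q_V).
∂π_V/∂q_V = 41 - 6q_V = 0, so q_V = 41/6.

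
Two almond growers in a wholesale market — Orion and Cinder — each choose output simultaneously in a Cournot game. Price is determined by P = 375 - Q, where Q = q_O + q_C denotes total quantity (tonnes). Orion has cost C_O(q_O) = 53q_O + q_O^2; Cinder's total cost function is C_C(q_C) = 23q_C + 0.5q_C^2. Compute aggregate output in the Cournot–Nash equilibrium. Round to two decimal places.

154.55

Orion's profit: π_O = (375 - Q)q_O - (53q_O + q_O²). Setting ∂π_O/∂q_O = 0: 322 - 4q_O - (q_C) = 0.
Cinder's profit: π_C = (375 - Q)q_C - (23q_C + (1/2)q_C²). Setting ∂π_C/∂q_C = 0: 352 - 3q_C - (q_O) = 0.
Rearranging gives the reaction functions q_O = (322 - q_C)/4 and q_C = (352 - q_O)/3.
Substituting one into the other gives q_O = 614/11 and q_C = 1086/11.
Total output Q = 614/11 + 1086/11 = 1700/11.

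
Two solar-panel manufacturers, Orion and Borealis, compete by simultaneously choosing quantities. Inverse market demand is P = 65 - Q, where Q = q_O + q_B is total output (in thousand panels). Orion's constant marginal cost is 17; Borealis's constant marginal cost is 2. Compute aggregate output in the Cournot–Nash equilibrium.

37

Orion's profit: π_O = (65 - Q)q_O - (17q_O). Setting ∂π_O/∂q_O = 0: 48 - 2q_O - (q_B) = 0.
Borealis's profit: π_B = (65 - Q)q_B - (2q_B). Setting ∂π_B/∂q_B = 0: 63 - 2q_B - (q_O) = 0.
Rearranging gives the reaction functions q_O = (48 - q_B)/2 and q_B = (63 - q_O)/2.
Substituting one into the other gives q_O = 11 and q_B = 26.
Total output Q = 11 + 26 = 37.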